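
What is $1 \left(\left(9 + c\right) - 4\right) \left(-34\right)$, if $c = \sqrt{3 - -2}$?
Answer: $-170 - 34 \sqrt{5} \approx -246.03$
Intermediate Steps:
$c = \sqrt{5}$ ($c = \sqrt{3 + 2} = \sqrt{5} \approx 2.2361$)
$1 \left(\left(9 + c\right) - 4\right) \left(-34\right) = 1 \left(\left(9 + \sqrt{5}\right) - 4\right) \left(-34\right) = 1 \left(5 + \sqrt{5}\right) \left(-34\right) = \left(5 + \sqrt{5}\right) \left(-34\right) = -170 - 34 \sqrt{5}$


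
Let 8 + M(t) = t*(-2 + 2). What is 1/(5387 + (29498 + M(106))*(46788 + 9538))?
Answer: 1/1661059127 ≈ 6.0203e-10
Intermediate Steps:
M(t) = -8 (M(t) = -8 + t*(-2 + 2) = -8 + t*0 = -8 + 0 = -8)
1/(5387 + (29498 + M(106))*(46788 + 9538)) = 1/(5387 + (29498 - 8)*(46788 + 9538)) = 1/(5387 + 29490*56326) = 1/(5387 + 1661053740) = 1/1661059127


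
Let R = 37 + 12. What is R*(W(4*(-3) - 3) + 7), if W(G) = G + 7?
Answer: -49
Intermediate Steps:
R = 49
W(G) = 7 + G
R*(W(4*(-3) - 3) + 7) = 49*((7 + (4*(-3) - 3)) + 7) = 49*((7 + (-12 - 3)) + 7) = 49*((7 - 15) + 7) = 49*(-8 + 7) = 49*(-1) = -49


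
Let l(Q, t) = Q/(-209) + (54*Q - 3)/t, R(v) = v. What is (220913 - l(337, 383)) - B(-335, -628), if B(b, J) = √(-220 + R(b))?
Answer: 17679749227/80047 - I*√555 ≈ 2.2087e+5 - 23.558*I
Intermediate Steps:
l(Q, t) = -Q/209 + (-3 + 54*Q)/t (l(Q, t) = Q*(-1/209) + (-3 + 54*Q)/t = -Q/209 + (-3 + 54*Q)/t)
B(b, J) = √(-220 + b)
(220913 - l(337, 383)) - B(-335, -628) = (220913 - (-627 + 11286*337 - 1*337*383)/(209*383)) - √(-220 - 335) = (220913 - (-627 + 3803382 - 129071)/(209*383)) - √(-555) = (220913 - 3673684/(209*383)) - I*√555 = (220913 - 1*3673684/80047) - I*√555 = (220913 - 3673684/80047) - I*√555 = 17679749227/80047 - I*√555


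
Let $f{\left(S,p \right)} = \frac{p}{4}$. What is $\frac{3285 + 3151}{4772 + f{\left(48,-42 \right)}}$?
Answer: $\frac{12872}{9523} \approx 1.3517$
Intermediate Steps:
$f{\left(S,p \right)} = \frac{p}{4}$ ($f{\left(S,p \right)} = p \frac{1}{4} = \frac{p}{4}$)
$\frac{3285 + 3151}{4772 + f{\left(48,-42 \right)}} = \frac{3285 + 3151}{4772 + \frac{1}{4} \left(-42\right)} = \frac{6436}{4772 - \frac{21}{2}} = \frac{6436}{\frac{9523}{2}} = 6436 \cdot \frac{2}{9523} = \frac{12872}{9523}$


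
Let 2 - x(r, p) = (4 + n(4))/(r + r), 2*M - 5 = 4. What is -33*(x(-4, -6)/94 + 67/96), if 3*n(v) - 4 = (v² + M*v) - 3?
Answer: -36729/1504 ≈ -24.421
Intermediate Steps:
M = 9/2 (M = 5/2 + (½)*4 = 5/2 + 2 = 9/2 ≈ 4.5000)
n(v) = ⅓ + v²/3 + 3*v/2 (n(v) = 4/3 + ((v² + 9*v/2) - 3)/3 = 4/3 + (-3 + v² + 9*v/2)/3 = 4/3 + (-1 + v²/3 + 3*v/2) = ⅓ + v²/3 + 3*v/2)
x(r, p) = 2 - 47/(6*r) (x(r, p) = 2 - (4 + (⅓ + (⅓)*4² + (3/2)*4))/(r + r) = 2 - (4 + (⅓ + (⅓)*16 + 6))/(2*r) = 2 - (4 + (⅓ + 16/3 + 6))*1/(2*r) = 2 - (4 + 35/3)*1/(2*r) = 2 - 47*1/(2*r)/3 = 2 - 47/(6*r))
-33*(x(-4, -6)/94 + 67/96) = -33*((2 - 47/6/(-4))/94 + 67/96) = -33*((2 - 47/6*(-¼))*(1/94) + 67*(1/96)) = -33*((2 + 47/24)*(1/94) + 67/96) = -33*((95/24)*(1/94) + 67/96) = -33*(95/2256 + 67/96) = -33*1113/1504 = -36729/1504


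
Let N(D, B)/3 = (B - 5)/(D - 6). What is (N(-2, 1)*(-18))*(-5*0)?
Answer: 0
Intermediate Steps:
N(D, B) = 3*(-5 + B)/(-6 + D) (N(D, B) = 3*((B - 5)/(D - 6)) = 3*((-5 + B)/(-6 + D)) = 3*(-5 + B)/(-6 + D))
(N(-2, 1)*(-18))*(-5*0) = ((3*(-5 + 1)/(-6 - 2))*(-18))*(-5*0) = ((3*(-4)/(-8))*(-18))*0 = ((3*(-⅛)*(-4))*(-18))*0 = ((3/2)*(-18))*0 = -27*0 = 0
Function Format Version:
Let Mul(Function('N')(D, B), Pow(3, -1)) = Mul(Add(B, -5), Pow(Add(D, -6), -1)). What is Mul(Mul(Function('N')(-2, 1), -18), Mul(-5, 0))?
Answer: 0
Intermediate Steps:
Function('N')(D, B) = Mul(3, Pow(Add(-6, D), -1), Add(-5, B)) (Function('N')(D, B) = Mul(3, Mul(Add(B, -5), Pow(Add(D, -6), -1))) = Mul(3, Mul(Add(-5, B), Pow(Add(-6, D), -1))) = Mul(3, Mul(Pow(Add(-6, D), -1), Add(-5, B))) = Mul(3, Pow(Add(-6, D), -1), Add(-5, B)))
Mul(Mul(Function('N')(-2, 1), -18), Mul(-5, 0)) = Mul(Mul(Mul(3, Pow(Add(-6, -2), -1), Add(-5, 1)), -18), Mul(-5, 0)) = Mul(Mul(Mul(3, Pow(-8, -1), -4), -18), 0) = Mul(Mul(Mul(3, Rational(-1, 8), -4), -18), 0) = Mul(Mul(Rational(3, 2), -18), 0) = Mul(-27, 0) = 0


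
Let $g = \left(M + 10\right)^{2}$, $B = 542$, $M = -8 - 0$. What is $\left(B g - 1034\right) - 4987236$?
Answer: $-4986102$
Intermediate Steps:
$M = -8$ ($M = -8 + 0 = -8$)
$g = 4$ ($g = \left(-8 + 10\right)^{2} = 2^{2} = 4$)
$\left(B g - 1034\right) - 4987236 = \left(542 \cdot 4 - 1034\right) - 4987236 = \left(2168 - 1034\right) - 4987236 = 1134 - 4987236 = -4986102$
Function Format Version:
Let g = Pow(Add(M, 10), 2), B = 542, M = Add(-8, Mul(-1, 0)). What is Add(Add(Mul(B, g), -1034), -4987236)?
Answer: -4986102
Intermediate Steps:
M = -8 (M = Add(-8, 0) = -8)
g = 4 (g = Pow(Add(-8, 10), 2) = Pow(2, 2) = 4)
Add(Add(Mul(B, g), -1034), -4987236) = Add(Add(Mul(542, 4), -1034), -4987236) = Add(Add(2168, -1034), -4987236) = Add(1134, -4987236) = -4986102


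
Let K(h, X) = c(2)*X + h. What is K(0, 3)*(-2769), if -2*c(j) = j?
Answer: 8307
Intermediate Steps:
c(j) = -j/2
K(h, X) = h - X (K(h, X) = (-½*2)*X + h = -X + h = h - X)
K(0, 3)*(-2769) = (0 - 1*3)*(-2769) = (0 - 3)*(-2769) = -3*(-2769) = 8307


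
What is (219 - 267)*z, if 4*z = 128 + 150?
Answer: -3336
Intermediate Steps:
z = 139/2 (z = (128 + 150)/4 = (¼)*278 = 139/2 ≈ 69.500)
(219 - 267)*z = (219 - 267)*(139/2) = -48*139/2 = -3336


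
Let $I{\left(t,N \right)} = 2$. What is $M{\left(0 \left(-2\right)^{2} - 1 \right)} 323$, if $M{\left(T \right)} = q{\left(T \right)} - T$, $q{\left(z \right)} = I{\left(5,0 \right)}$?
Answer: $969$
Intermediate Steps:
$q{\left(z \right)} = 2$
$M{\left(T \right)} = 2 - T$
$M{\left(0 \left(-2\right)^{2} - 1 \right)} 323 = \left(2 - \left(0 \left(-2\right)^{2} - 1\right)\right) 323 = \left(2 - \left(0 \cdot 4 - 1\right)\right) 323 = \left(2 - \left(0 - 1\right)\right) 323 = \left(2 - -1\right) 323 = \left(2 + 1\right) 323 = 3 \cdot 323 = 969$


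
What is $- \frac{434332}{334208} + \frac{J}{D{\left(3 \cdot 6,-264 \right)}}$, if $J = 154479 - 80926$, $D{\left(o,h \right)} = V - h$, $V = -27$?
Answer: $\frac{6119766085}{19801824} \approx 309.05$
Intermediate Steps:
$D{\left(o,h \right)} = -27 - h$
$J = 73553$ ($J = 154479 - 80926 = 73553$)
$- \frac{434332}{334208} + \frac{J}{D{\left(3 \cdot 6,-264 \right)}} = - \frac{434332}{334208} + \frac{73553}{-27 - -264} = \left(-434332\right) \frac{1}{334208} + \frac{73553}{-27 + 264} = - \frac{108583}{83552} + \frac{73553}{237} = \frac{6119766085}{19801824}$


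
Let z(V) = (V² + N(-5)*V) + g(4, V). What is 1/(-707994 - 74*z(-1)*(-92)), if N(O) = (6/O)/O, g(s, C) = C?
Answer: -25/17740698 ≈ -1.4092e-6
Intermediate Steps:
N(O) = 6/O²
z(V) = V² + 31*V/25 (z(V) = (V² + (6/(-5)²)*V) + V = (V² + (6*(1/25))*V) + V = (V² + 6*V/25) + V = V² + 31*V/25)
1/(-707994 - 74*z(-1)*(-92)) = 1/(-707994 - 74*(-1)*(31 + 25*(-1))/25*(-92)) = 1/(-707994 - 74*(-1)*(31 - 25)/25*(-92)) = 1/(-707994 - 74*(-1)*6/25*(-92)) = 1/(-707994 - 74*(-6/25)*(-92)) = 1/(-707994 + (444/25)*(-92)) = 1/(-707994 - 40848/25) = 1/(-17740698/25) = -25/17740698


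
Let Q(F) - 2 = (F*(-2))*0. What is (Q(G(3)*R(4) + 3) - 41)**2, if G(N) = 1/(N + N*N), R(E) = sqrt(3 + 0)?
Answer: 1521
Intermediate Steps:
R(E) = sqrt(3)
G(N) = 1/(N + N**2)
Q(F) = 2 (Q(F) = 2 + (F*(-2))*0 = 2 - 2*F*0 = 2 + 0 = 2)
(Q(G(3)*R(4) + 3) - 41)**2 = (2 - 41)**2 = (-39)**2 = 1521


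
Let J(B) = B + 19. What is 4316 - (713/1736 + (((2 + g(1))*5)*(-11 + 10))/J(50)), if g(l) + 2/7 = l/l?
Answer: 16676197/3864 ≈ 4315.8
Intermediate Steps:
g(l) = 5/7 (g(l) = -2/7 + l/l = -2/7 + 1 = 5/7)
J(B) = 19 + B
4316 - (713/1736 + (((2 + g(1))*5)*(-11 + 10))/J(50)) = 4316 - (713/1736 + (((2 + 5/7)*5)*(-11 + 10))/(19 + 50)) = 4316 - (713*(1/1736) + (((19/7)*5)*(-1))/69) = 4316 - (23/56 + ((95/7)*(-1))*(1/69)) = 4316 - (23/56 - 95/7*1/69) = 4316 - (23/56 - 95/483) = 4316 - 1*827/3864 = 4316 - 827/3864 = 16676197/3864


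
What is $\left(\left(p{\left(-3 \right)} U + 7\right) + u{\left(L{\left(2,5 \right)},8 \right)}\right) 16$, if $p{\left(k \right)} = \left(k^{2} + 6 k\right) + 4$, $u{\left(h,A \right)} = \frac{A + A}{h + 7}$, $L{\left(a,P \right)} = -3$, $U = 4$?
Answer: $-144$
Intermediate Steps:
$u{\left(h,A \right)} = \frac{2 A}{7 + h}$
$p{\left(k \right)} = 4 + k^{2} + 6 k$
$\left(\left(p{\left(-3 \right)} U + 7\right) + u{\left(L{\left(2,5 \right)},8 \right)}\right) 16 = \left(\left(\left(4 + \left(-3\right)^{2} + 6 \left(-3\right)\right) 4 + 7\right) + 2 \cdot 8 \frac{1}{7 - 3}\right) 16 = \left(\left(\left(4 + 9 - 18\right) 4 + 7\right) + 2 \cdot 8 \cdot \frac{1}{4}\right) 16 = \left(\left(\left(-5\right) 4 + 7\right) + 2 \cdot 8 \cdot \frac{1}{4}\right) 16 = \left(\left(-20 + 7\right) + 4\right) 16 = \left(-13 + 4\right) 16 = \left(-9\right) 16 = -144$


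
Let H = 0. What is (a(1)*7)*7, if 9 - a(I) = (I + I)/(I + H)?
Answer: 343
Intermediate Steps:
a(I) = 7 (a(I) = 9 - (I + I)/(I + 0) = 9 - 2*I/I = 9 - 1*2 = 9 - 2 = 7)
(a(1)*7)*7 = (7*7)*7 = 49*7 = 343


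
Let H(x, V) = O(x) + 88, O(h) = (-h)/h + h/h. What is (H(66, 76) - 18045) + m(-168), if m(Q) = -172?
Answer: -18129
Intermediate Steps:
O(h) = 0 (O(h) = -1 + 1 = 0)
H(x, V) = 88 (H(x, V) = 0 + 88 = 88)
(H(66, 76) - 18045) + m(-168) = (88 - 18045) - 172 = -17957 - 172 = -18129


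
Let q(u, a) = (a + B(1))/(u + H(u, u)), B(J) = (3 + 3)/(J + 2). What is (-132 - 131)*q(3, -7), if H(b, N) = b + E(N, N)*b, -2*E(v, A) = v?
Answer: 2630/3 ≈ 876.67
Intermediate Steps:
E(v, A) = -v/2
H(b, N) = b - N*b/2 (H(b, N) = b + (-N/2)*b = b - N*b/2)
B(J) = 6/(2 + J)
q(u, a) = (2 + a)/(u + u*(2 - u)/2) (q(u, a) = (a + 6/(2 + 1))/(u + u*(2 - u)/2) = (a + 6/3)/(u + u*(2 - u)/2) = (a + 6*(⅓))/(u + u*(2 - u)/2) = (a + 2)/(u + u*(2 - u)/2) = (2 + a)/(u + u*(2 - u)/2))
(-132 - 131)*q(3, -7) = (-132 - 131)*(2*(-2 - 1*(-7))/(3*(-4 + 3))) = -526*(-2 + 7)/(3*(-1)) = -526*(-1)*5/3 = -263*(-10/3) = 2630/3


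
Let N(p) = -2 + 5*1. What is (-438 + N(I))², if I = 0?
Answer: 189225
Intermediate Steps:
N(p) = 3 (N(p) = -2 + 5 = 3)
(-438 + N(I))² = (-438 + 3)² = (-435)² = 189225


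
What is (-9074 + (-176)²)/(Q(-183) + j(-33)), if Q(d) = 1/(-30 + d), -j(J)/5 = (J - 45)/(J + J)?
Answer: -25658193/6928 ≈ -3703.6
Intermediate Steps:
j(J) = -5*(-45 + J)/(2*J) (j(J) = -5*(J - 45)/(J + J) = -5*(-45 + J)/(2*J))
(-9074 + (-176)²)/(Q(-183) + j(-33)) = (-9074 + (-176)²)/(1/(-30 - 183) + (5/2)*(45 - 1*(-33))/(-33)) = (-9074 + 30976)/(1/(-213) + (5/2)*(-1/33)*(45 + 33)) = 21902/(-1/213 + (5/2)*(-1/33)*78) = 21902/(-1/213 - 65/11) = 21902/(-13856/2343) = 21902*(-2343/13856) = -25658193/6928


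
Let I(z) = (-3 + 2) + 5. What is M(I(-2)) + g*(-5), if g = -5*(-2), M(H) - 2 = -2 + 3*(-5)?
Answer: -65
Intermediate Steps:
I(z) = 4 (I(z) = -1 + 5 = 4)
M(H) = -15 (M(H) = 2 + (-2 + 3*(-5)) = 2 + (-2 - 15) = 2 - 17 = -15)
g = 10
M(I(-2)) + g*(-5) = -15 + 10*(-5) = -15 - 50 = -65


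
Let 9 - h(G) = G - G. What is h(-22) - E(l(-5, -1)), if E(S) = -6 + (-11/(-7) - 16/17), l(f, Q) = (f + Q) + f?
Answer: 1710/119 ≈ 14.370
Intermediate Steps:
l(f, Q) = Q + 2*f (l(f, Q) = (Q + f) + f = Q + 2*f)
E(S) = -639/119 (E(S) = -6 + (-11*(-⅐) - 16*1/17) = -6 + (11/7 - 16/17) = -6 + 75/119 = -639/119)
h(G) = 9 (h(G) = 9 - (G - G) = 9 - 1*0 = 9 + 0 = 9)
h(-22) - E(l(-5, -1)) = 9 - 1*(-639/119) = 9 + 639/119 = 1710/119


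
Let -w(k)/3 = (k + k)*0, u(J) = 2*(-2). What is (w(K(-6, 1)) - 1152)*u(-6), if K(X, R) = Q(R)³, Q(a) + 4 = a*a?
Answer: 4608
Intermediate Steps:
u(J) = -4
Q(a) = -4 + a² (Q(a) = -4 + a*a = -4 + a²)
K(X, R) = (-4 + R²)³
w(k) = 0 (w(k) = -3*(k + k)*0 = -3*2*k*0 = -3*0 = 0)
(w(K(-6, 1)) - 1152)*u(-6) = (0 - 1152)*(-4) = -1152*(-4) = 4608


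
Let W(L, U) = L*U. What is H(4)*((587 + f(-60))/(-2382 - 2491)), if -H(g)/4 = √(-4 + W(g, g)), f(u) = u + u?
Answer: 3736*√3/4873 ≈ 1.3279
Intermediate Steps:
f(u) = 2*u
H(g) = -4*√(-4 + g²) (H(g) = -4*√(-4 + g*g) = -4*√(-4 + g²))
H(4)*((587 + f(-60))/(-2382 - 2491)) = (-4*√(-4 + 4²))*((587 + 2*(-60))/(-2382 - 2491)) = (-4*√(-4 + 16))*((587 - 120)/(-4873)) = (-8*√3)*(467*(-1/4873)) = -8*√3*(-467/4873) = 3736*√3/4873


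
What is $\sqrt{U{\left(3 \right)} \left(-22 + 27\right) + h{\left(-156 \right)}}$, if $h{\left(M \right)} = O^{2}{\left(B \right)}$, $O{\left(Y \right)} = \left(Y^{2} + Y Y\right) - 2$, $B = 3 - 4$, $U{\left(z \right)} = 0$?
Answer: $0$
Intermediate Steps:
$B = -1$ ($B = 3 - 4 = -1$)
$O{\left(Y \right)} = -2 + 2 Y^{2}$ ($O{\left(Y \right)} = \left(Y^{2} + Y^{2}\right) - 2 = 2 Y^{2} - 2 = -2 + 2 Y^{2}$)
$h{\left(M \right)} = 0$ ($h{\left(M \right)} = \left(-2 + 2 \left(-1\right)^{2}\right)^{2} = \left(-2 + 2 \cdot 1\right)^{2} = \left(-2 + 2\right)^{2} = 0^{2} = 0$)
$\sqrt{U{\left(3 \right)} \left(-22 + 27\right) + h{\left(-156 \right)}} = \sqrt{0 \left(-22 + 27\right) + 0} = \sqrt{0 \cdot 5 + 0} = \sqrt{0 + 0} = \sqrt{0} = 0$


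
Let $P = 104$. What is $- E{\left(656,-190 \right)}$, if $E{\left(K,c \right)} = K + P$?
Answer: $-760$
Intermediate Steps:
$E{\left(K,c \right)} = 104 + K$ ($E{\left(K,c \right)} = K + 104 = 104 + K$)
$- E{\left(656,-190 \right)} = - (104 + 656) = \left(-1\right) 760 = -760$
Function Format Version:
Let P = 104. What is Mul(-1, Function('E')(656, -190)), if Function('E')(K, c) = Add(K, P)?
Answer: -760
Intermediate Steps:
Function('E')(K, c) = Add(104, K) (Function('E')(K, c) = Add(K, 104) = Add(104, K))
Mul(-1, Function('E')(656, -190)) = Mul(-1, Add(104, 656)) = Mul(-1, 760) = -760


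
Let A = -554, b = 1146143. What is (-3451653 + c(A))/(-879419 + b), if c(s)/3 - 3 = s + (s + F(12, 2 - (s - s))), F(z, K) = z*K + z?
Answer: -287905/22227 ≈ -12.953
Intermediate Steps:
F(z, K) = z + K*z (F(z, K) = K*z + z = z + K*z)
c(s) = 117 + 6*s (c(s) = 9 + 3*(s + (s + 12*(1 + (2 - (s - s))))) = 9 + 3*(s + (s + 12*(1 + (2 - 1*0)))) = 9 + 3*(s + (s + 12*(1 + (2 + 0)))) = 9 + 3*(s + (s + 12*(1 + 2))) = 9 + 3*(s + (s + 12*3)) = 9 + 3*(s + (s + 36)) = 9 + 3*(s + (36 + s)) = 9 + 3*(36 + 2*s) = 9 + (108 + 6*s) = 117 + 6*s)
(-3451653 + c(A))/(-879419 + b) = (-3451653 + (117 + 6*(-554)))/(-879419 + 1146143) = (-3451653 + (117 - 3324))/266724 = (-3451653 - 3207)*(1/266724) = -3454860*1/266724 = -287905/22227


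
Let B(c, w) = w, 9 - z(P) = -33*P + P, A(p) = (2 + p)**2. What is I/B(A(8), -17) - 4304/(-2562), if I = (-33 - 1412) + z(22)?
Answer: 974276/21777 ≈ 44.739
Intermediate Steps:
z(P) = 9 + 32*P (z(P) = 9 - (-33*P + P) = 9 - (-32)*P = 9 + 32*P)
I = -732 (I = (-33 - 1412) + (9 + 32*22) = -1445 + (9 + 704) = -1445 + 713 = -732)
I/B(A(8), -17) - 4304/(-2562) = -732/(-17) - 4304/(-2562) = -732*(-1/17) - 4304*(-1/2562) = 732/17 + 2152/1281 = 974276/21777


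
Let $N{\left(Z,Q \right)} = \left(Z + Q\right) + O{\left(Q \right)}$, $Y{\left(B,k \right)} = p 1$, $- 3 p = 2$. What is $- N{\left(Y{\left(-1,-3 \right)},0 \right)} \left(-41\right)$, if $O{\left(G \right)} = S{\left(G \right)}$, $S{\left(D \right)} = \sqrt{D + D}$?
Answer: $- \frac{82}{3} \approx -27.333$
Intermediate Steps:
$p = - \frac{2}{3}$ ($p = \left(- \frac{1}{3}\right) 2 = - \frac{2}{3} \approx -0.66667$)
$S{\left(D \right)} = \sqrt{2} \sqrt{D}$ ($S{\left(D \right)} = \sqrt{2 D} = \sqrt{2} \sqrt{D}$)
$O{\left(G \right)} = \sqrt{2} \sqrt{G}$
$Y{\left(B,k \right)} = - \frac{2}{3}$ ($Y{\left(B,k \right)} = \left(- \frac{2}{3}\right) 1 = - \frac{2}{3}$)
$N{\left(Z,Q \right)} = Q + Z + \sqrt{2} \sqrt{Q}$ ($N{\left(Z,Q \right)} = \left(Z + Q\right) + \sqrt{2} \sqrt{Q} = \left(Q + Z\right) + \sqrt{2} \sqrt{Q} = Q + Z + \sqrt{2} \sqrt{Q}$)
$- N{\left(Y{\left(-1,-3 \right)},0 \right)} \left(-41\right) = - (0 - \frac{2}{3} + \sqrt{2} \sqrt{0}) \left(-41\right) = - (0 - \frac{2}{3} + \sqrt{2} \cdot 0) \left(-41\right) = - (0 - \frac{2}{3} + 0) \left(-41\right) = \left(-1\right) \left(- \frac{2}{3}\right) \left(-41\right) = \frac{2}{3} \left(-41\right) = - \frac{82}{3}$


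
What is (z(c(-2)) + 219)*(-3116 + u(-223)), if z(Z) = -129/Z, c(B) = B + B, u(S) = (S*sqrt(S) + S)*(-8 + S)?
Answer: 48638985/4 + 51770565*I*sqrt(223)/4 ≈ 1.216e+7 + 1.9327e+8*I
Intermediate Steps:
u(S) = (-8 + S)*(S + S**(3/2)) (u(S) = (S**(3/2) + S)*(-8 + S) = (S + S**(3/2))*(-8 + S) = (-8 + S)*(S + S**(3/2)))
c(B) = 2*B
(z(c(-2)) + 219)*(-3116 + u(-223)) = (-129/(2*(-2)) + 219)*(-3116 + ((-223)**2 + (-223)**(5/2) - 8*(-223) - (-1784)*I*sqrt(223))) = (-129/(-4) + 219)*(-3116 + (49729 + 49729*I*sqrt(223) + 1784 - (-1784)*I*sqrt(223))) = (-129*(-1/4) + 219)*(-3116 + (49729 + 49729*I*sqrt(223) + 1784 + 1784*I*sqrt(223))) = (129/4 + 219)*(-3116 + (51513 + 51513*I*sqrt(223))) = 1005*(48397 + 51513*I*sqrt(223))/4 = 48638985/4 + 51770565*I*sqrt(223)/4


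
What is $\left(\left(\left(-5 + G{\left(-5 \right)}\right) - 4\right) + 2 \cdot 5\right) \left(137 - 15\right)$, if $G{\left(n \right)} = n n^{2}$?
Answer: $-15128$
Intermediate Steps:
$G{\left(n \right)} = n^{3}$
$\left(\left(\left(-5 + G{\left(-5 \right)}\right) - 4\right) + 2 \cdot 5\right) \left(137 - 15\right) = \left(\left(\left(-5 + \left(-5\right)^{3}\right) - 4\right) + 2 \cdot 5\right) \left(137 - 15\right) = \left(\left(\left(-5 - 125\right) - 4\right) + 10\right) 122 = \left(\left(-130 - 4\right) + 10\right) 122 = \left(-134 + 10\right) 122 = \left(-124\right) 122 = -15128$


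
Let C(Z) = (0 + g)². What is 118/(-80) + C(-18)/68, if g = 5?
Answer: -753/680 ≈ -1.1074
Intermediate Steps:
C(Z) = 25 (C(Z) = (0 + 5)² = 5² = 25)
118/(-80) + C(-18)/68 = 118/(-80) + 25/68 = 118*(-1/80) + 25*(1/68) = -59/40 + 25/68 = -753/680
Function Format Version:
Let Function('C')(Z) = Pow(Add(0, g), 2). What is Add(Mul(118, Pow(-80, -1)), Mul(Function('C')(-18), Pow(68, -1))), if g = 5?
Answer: Rational(-753, 680) ≈ -1.1074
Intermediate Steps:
Function('C')(Z) = 25 (Function('C')(Z) = Pow(Add(0, 5), 2) = Pow(5, 2) = 25)
Add(Mul(118, Pow(-80, -1)), Mul(Function('C')(-18), Pow(68, -1))) = Add(Mul(118, Pow(-80, -1)), Mul(25, Pow(68, -1))) = Add(Mul(118, Rational(-1, 80)), Mul(25, Rational(1, 68))) = Add(Rational(-59, 40), Rational(25, 68)) = Rational(-753, 680)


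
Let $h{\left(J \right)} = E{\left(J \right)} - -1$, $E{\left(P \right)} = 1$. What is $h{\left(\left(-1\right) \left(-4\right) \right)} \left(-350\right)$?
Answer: $-700$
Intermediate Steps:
$h{\left(J \right)} = 2$ ($h{\left(J \right)} = 1 - -1 = 1 + 1 = 2$)
$h{\left(\left(-1\right) \left(-4\right) \right)} \left(-350\right) = 2 \left(-350\right) = -700$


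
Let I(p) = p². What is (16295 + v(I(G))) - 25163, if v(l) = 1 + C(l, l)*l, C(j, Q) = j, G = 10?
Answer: 1133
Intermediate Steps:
v(l) = 1 + l² (v(l) = 1 + l*l = 1 + l²)
(16295 + v(I(G))) - 25163 = (16295 + (1 + (10²)²)) - 25163 = (16295 + (1 + 100²)) - 25163 = (16295 + (1 + 10000)) - 25163 = (16295 + 10001) - 25163 = 26296 - 25163 = 1133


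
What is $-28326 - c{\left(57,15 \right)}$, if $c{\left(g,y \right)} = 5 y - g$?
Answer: $-28344$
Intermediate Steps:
$c{\left(g,y \right)} = - g + 5 y$
$-28326 - c{\left(57,15 \right)} = -28326 - \left(\left(-1\right) 57 + 5 \cdot 15\right) = -28326 - \left(-57 + 75\right) = -28326 - 18 = -28344$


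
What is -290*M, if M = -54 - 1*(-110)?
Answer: -16240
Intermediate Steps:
M = 56 (M = -54 + 110 = 56)
-290*M = -290*56 = -16240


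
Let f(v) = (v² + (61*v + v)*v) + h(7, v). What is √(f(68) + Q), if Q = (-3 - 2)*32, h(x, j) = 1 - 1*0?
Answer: √291153 ≈ 539.59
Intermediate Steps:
h(x, j) = 1 (h(x, j) = 1 + 0 = 1)
f(v) = 1 + 63*v² (f(v) = (v² + (61*v + v)*v) + 1 = (v² + (62*v)*v) + 1 = (v² + 62*v²) + 1 = 63*v² + 1 = 1 + 63*v²)
Q = -160 (Q = -5*32 = -160)
√(f(68) + Q) = √((1 + 63*68²) - 160) = √((1 + 63*4624) - 160) = √((1 + 291312) - 160) = √(291313 - 160) = √291153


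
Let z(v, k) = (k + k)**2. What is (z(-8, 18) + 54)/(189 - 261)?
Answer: -75/4 ≈ -18.750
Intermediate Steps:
z(v, k) = 4*k**2 (z(v, k) = (2*k)**2 = 4*k**2)
(z(-8, 18) + 54)/(189 - 261) = (4*18**2 + 54)/(189 - 261) = (4*324 + 54)/(-72) = (1296 + 54)*(-1/72) = 1350*(-1/72) = -75/4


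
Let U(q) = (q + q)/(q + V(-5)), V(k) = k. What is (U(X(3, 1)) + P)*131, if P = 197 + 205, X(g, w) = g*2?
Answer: 54234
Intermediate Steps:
X(g, w) = 2*g
U(q) = 2*q/(-5 + q) (U(q) = (q + q)/(q - 5) = (2*q)/(-5 + q) = 2*q/(-5 + q))
P = 402
(U(X(3, 1)) + P)*131 = (2*(2*3)/(-5 + 2*3) + 402)*131 = (2*6/(-5 + 6) + 402)*131 = (2*6/1 + 402)*131 = (2*6*1 + 402)*131 = (12 + 402)*131 = 414*131 = 54234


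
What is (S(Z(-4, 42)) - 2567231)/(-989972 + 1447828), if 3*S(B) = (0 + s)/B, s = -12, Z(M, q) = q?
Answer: -53911853/9614976 ≈ -5.6071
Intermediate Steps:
S(B) = -4/B (S(B) = ((0 - 12)/B)/3 = (-12/B)/3 = -4/B)
(S(Z(-4, 42)) - 2567231)/(-989972 + 1447828) = (-4/42 - 2567231)/(-989972 + 1447828) = (-4*1/42 - 2567231)/457856 = (-2/21 - 2567231)*(1/457856) = -53911853/21*1/457856 = -53911853/9614976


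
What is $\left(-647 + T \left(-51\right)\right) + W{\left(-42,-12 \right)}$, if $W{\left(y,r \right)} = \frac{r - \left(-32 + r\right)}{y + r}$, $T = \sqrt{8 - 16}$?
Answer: $- \frac{17485}{27} - 102 i \sqrt{2} \approx -647.59 - 144.25 i$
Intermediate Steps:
$T = 2 i \sqrt{2}$ ($T = \sqrt{-8} = 2 i \sqrt{2} \approx 2.8284 i$)
$W{\left(y,r \right)} = \frac{32}{r + y}$
$\left(-647 + T \left(-51\right)\right) + W{\left(-42,-12 \right)} = \left(-647 + 2 i \sqrt{2} \left(-51\right)\right) + \frac{32}{-12 - 42} = \left(-647 - 102 i \sqrt{2}\right) + \frac{32}{-54} = \left(-647 - 102 i \sqrt{2}\right) + 32 \left(- \frac{1}{54}\right) = \left(-647 - 102 i \sqrt{2}\right) - \frac{16}{27} = - \frac{17485}{27} - 102 i \sqrt{2}$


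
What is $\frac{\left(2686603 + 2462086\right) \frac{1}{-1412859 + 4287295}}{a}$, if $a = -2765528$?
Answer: $- \frac{5148689}{7949333242208} \approx -6.4769 \cdot 10^{-7}$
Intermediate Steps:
$\frac{\left(2686603 + 2462086\right) \frac{1}{-1412859 + 4287295}}{a} = \frac{\left(2686603 + 2462086\right) \frac{1}{-1412859 + 4287295}}{-2765528} = \frac{5148689}{2874436} \left(- \frac{1}{2765528}\right) = - \frac{5148689}{7949333242208}$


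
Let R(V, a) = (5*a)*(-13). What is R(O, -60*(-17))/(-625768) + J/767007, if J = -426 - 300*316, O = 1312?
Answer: -56005253/3076720746 ≈ -0.018203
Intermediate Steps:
J = -95226 (J = -426 - 94800 = -95226)
R(V, a) = -65*a
R(O, -60*(-17))/(-625768) + J/767007 = -(-3900)*(-17)/(-625768) - 95226/767007 = -65*1020*(-1/625768) - 95226*1/767007 = -66300*(-1/625768) - 31742/255669 = 1275/12034 - 31742/255669 = -56005253/3076720746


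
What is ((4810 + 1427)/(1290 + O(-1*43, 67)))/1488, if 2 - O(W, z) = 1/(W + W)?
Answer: 89397/27556024 ≈ 0.0032442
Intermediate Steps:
O(W, z) = 2 - 1/(2*W) (O(W, z) = 2 - 1/(W + W) = 2 - 1/(2*W))
((4810 + 1427)/(1290 + O(-1*43, 67)))/1488 = ((4810 + 1427)/(1290 + (2 - 1/(2*((-1*43))))))/1488 = (6237/(1290 + (2 - ½/(-43))))*(1/1488) = (6237/(1290 + (2 - ½*(-1/43))))*(1/1488) = (6237/(1290 + (2 + 1/86)))*(1/1488) = (6237/(1290 + 173/86))*(1/1488) = (6237/(111113/86))*(1/1488) = (6237*(86/111113))*(1/1488) = (536382/111113)*(1/1488) = 89397/27556024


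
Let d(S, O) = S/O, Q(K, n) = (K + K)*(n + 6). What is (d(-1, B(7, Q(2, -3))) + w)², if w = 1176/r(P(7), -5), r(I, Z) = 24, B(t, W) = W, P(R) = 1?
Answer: 344569/144 ≈ 2392.8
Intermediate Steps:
Q(K, n) = 2*K*(6 + n) (Q(K, n) = (2*K)*(6 + n) = 2*K*(6 + n))
w = 49 (w = 1176/24 = 1176*(1/24) = 49)
(d(-1, B(7, Q(2, -3))) + w)² = (-1/(2*2*(6 - 3)) + 49)² = (-1/(2*2*3) + 49)² = (-1/12 + 49)² = (587/12)² = 344569/144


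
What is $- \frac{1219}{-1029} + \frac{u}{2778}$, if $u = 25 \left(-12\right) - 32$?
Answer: $\frac{169153}{158809} \approx 1.0651$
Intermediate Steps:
$u = -332$ ($u = -300 - 32 = -332$)
$- \frac{1219}{-1029} + \frac{u}{2778} = - \frac{1219}{-1029} - \frac{332}{2778} = \left(-1219\right) \left(- \frac{1}{1029}\right) - \frac{166}{1389} = \frac{1219}{1029} - \frac{166}{1389} = \frac{169153}{158809}$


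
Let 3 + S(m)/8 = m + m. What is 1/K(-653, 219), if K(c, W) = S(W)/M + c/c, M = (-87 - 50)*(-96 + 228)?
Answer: 1507/1217 ≈ 1.2383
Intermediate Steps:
M = -18084 (M = -137*132 = -18084)
S(m) = -24 + 16*m (S(m) = -24 + 8*(m + m) = -24 + 8*(2*m) = -24 + 16*m)
K(c, W) = 1509/1507 - 4*W/4521 (K(c, W) = (-24 + 16*W)/(-18084) + c/c = (-24 + 16*W)*(-1/18084) + 1 = (2/1507 - 4*W/4521) + 1 = 1509/1507 - 4*W/4521)
1/K(-653, 219) = 1/(1509/1507 - 4/4521*219) = 1/(1509/1507 - 292/1507) = 1/(1217/1507) = 1507/1217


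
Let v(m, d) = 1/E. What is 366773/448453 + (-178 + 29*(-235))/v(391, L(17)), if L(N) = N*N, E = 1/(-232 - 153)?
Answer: 468177062/24664915 ≈ 18.982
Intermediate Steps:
E = -1/385 (E = 1/(-385) = -1/385 ≈ -0.0025974)
L(N) = N**2
v(m, d) = -385 (v(m, d) = 1/(-1/385) = -385)
366773/448453 + (-178 + 29*(-235))/v(391, L(17)) = 366773/448453 + (-178 + 29*(-235))/(-385) = 366773*(1/448453) + (-178 - 6815)*(-1/385) = 366773/448453 - 6993*(-1/385) = 366773/448453 + 999/55 = 468177062/24664915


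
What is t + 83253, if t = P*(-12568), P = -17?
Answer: 296909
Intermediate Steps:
t = 213656 (t = -17*(-12568) = 213656)
t + 83253 = 213656 + 83253 = 296909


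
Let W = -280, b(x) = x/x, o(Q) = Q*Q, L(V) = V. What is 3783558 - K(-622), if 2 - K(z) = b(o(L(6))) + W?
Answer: 3783277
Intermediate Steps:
o(Q) = Q²
b(x) = 1
K(z) = 281 (K(z) = 2 - (1 - 280) = 2 - 1*(-279) = 2 + 279 = 281)
3783558 - K(-622) = 3783558 - 1*281 = 3783558 - 281 = 3783277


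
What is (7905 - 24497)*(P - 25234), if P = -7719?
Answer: 546756176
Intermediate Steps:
(7905 - 24497)*(P - 25234) = (7905 - 24497)*(-7719 - 25234) = -16592*(-32953) = 546756176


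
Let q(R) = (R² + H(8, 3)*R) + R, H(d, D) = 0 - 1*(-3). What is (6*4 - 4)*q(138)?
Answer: 391920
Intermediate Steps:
H(d, D) = 3 (H(d, D) = 0 + 3 = 3)
q(R) = R² + 4*R (q(R) = (R² + 3*R) + R = R² + 4*R)
(6*4 - 4)*q(138) = (6*4 - 4)*(138*(4 + 138)) = (24 - 4)*(138*142) = 20*19596 = 391920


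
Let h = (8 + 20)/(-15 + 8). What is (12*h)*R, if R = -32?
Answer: 1536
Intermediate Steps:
h = -4 (h = 28/(-7) = 28*(-⅐) = -4)
(12*h)*R = (12*(-4))*(-32) = -48*(-32) = 1536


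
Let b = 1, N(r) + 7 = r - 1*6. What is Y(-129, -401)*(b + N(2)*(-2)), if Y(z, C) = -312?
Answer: -7176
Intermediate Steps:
N(r) = -13 + r (N(r) = -7 + (r - 1*6) = -7 + (r - 6) = -7 + (-6 + r) = -13 + r)
Y(-129, -401)*(b + N(2)*(-2)) = -312*(1 + (-13 + 2)*(-2)) = -312*(1 - 11*(-2)) = -312*(1 + 22) = -312*23 = -7176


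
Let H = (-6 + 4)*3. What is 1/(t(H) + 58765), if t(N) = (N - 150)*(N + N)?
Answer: 1/60637 ≈ 1.6492e-5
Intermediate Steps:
H = -6 (H = -2*3 = -6)
t(N) = 2*N*(-150 + N) (t(N) = (-150 + N)*(2*N) = 2*N*(-150 + N))
1/(t(H) + 58765) = 1/(2*(-6)*(-150 - 6) + 58765) = 1/(2*(-6)*(-156) + 58765) = 1/(1872 + 58765) = 1/60637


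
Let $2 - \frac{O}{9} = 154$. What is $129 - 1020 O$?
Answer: $1395489$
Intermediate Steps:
$O = -1368$ ($O = 18 - 1386 = -1368$)
$129 - 1020 O = 129 - -1395360 = 129 + 1395360 = 1395489$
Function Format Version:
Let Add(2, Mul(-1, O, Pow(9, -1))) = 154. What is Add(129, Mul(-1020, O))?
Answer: 1395489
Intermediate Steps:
O = -1368 (O = Add(18, Mul(-9, 154)) = Add(18, -1386) = -1368)
Add(129, Mul(-1020, O)) = Add(129, Mul(-1020, -1368)) = Add(129, 1395360) = 1395489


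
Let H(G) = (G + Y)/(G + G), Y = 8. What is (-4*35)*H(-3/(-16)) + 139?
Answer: -8753/3 ≈ -2917.7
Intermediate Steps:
H(G) = (8 + G)/(2*G) (H(G) = (G + 8)/(G + G) = (8 + G)/((2*G)) = (8 + G)*(1/(2*G)) = (8 + G)/(2*G))
(-4*35)*H(-3/(-16)) + 139 = (-4*35)*((8 - 3/(-16))/(2*((-3/(-16))))) + 139 = -70*(8 - 3*(-1/16))/((-3*(-1/16))) + 139 = -70*(8 + 3/16)/3/16 + 139 = -70*16*131/(3*16) + 139 = -140*131/6 + 139 = -9170/3 + 139 = -8753/3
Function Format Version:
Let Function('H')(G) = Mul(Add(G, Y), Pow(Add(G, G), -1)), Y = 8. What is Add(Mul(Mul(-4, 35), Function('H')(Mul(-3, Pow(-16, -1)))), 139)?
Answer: Rational(-8753, 3) ≈ -2917.7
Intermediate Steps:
Function('H')(G) = Mul(Rational(1, 2), Pow(G, -1), Add(8, G)) (Function('H')(G) = Mul(Add(G, 8), Pow(Add(G, G), -1)) = Mul(Add(8, G), Pow(Mul(2, G), -1)) = Mul(Add(8, G), Mul(Rational(1, 2), Pow(G, -1))) = Mul(Rational(1, 2), Pow(G, -1), Add(8, G)))
Add(Mul(Mul(-4, 35), Function('H')(Mul(-3, Pow(-16, -1)))), 139) = Add(Mul(Mul(-4, 35), Mul(Rational(1, 2), Pow(Mul(-3, Pow(-16, -1)), -1), Add(8, Mul(-3, Pow(-16, -1))))), 139) = Add(Mul(-140, Mul(Rational(1, 2), Pow(Mul(-3, Rational(-1, 16)), -1), Add(8, Mul(-3, Rational(-1, 16))))), 139) = Add(Mul(-140, Mul(Rational(1, 2), Pow(Rational(3, 16), -1), Add(8, Rational(3, 16)))), 139) = Add(Mul(-140, Mul(Rational(1, 2), Rational(16, 3), Rational(131, 16))), 139) = Add(Mul(-140, Rational(131, 6)), 139) = Add(Rational(-9170, 3), 139) = Rational(-8753, 3)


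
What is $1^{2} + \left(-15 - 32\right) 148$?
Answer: $-6955$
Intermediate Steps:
$1^{2} + \left(-15 - 32\right) 148 = 1 + \left(-15 - 32\right) 148 = 1 - 6956 = -6955$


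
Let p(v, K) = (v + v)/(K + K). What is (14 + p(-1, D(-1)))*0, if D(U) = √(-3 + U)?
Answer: 0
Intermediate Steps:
p(v, K) = v/K (p(v, K) = (2*v)/((2*K)) = (2*v)*(1/(2*K)) = v/K)
(14 + p(-1, D(-1)))*0 = (14 - 1/(√(-3 - 1)))*0 = (14 - 1/(√(-4)))*0 = (14 - 1/(2*I))*0 = (14 - (-1)*I/2)*0 = (14 + I/2)*0 = 0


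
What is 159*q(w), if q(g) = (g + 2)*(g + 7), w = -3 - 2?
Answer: -954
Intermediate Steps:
w = -5
q(g) = (2 + g)*(7 + g)
159*q(w) = 159*(14 + (-5)² + 9*(-5)) = 159*(14 + 25 - 45) = 159*(-6) = -954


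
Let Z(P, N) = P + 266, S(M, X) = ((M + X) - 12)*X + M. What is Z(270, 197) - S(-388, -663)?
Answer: -703845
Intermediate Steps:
S(M, X) = M + X*(-12 + M + X) (S(M, X) = (-12 + M + X)*X + M = X*(-12 + M + X) + M = M + X*(-12 + M + X))
Z(P, N) = 266 + P
Z(270, 197) - S(-388, -663) = (266 + 270) - (-388 + (-663)**2 - 12*(-663) - 388*(-663)) = 536 - (-388 + 439569 + 7956 + 257244) = 536 - 1*704381 = 536 - 704381 = -703845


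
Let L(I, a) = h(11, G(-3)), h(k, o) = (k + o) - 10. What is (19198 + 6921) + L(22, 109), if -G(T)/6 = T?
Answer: 26138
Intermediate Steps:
G(T) = -6*T
h(k, o) = -10 + k + o
L(I, a) = 19 (L(I, a) = -10 + 11 - 6*(-3) = -10 + 11 + 18 = 19)
(19198 + 6921) + L(22, 109) = (19198 + 6921) + 19 = 26119 + 19 = 26138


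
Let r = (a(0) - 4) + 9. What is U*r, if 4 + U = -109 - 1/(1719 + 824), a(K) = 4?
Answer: -2586240/2543 ≈ -1017.0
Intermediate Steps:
U = -287360/2543 (U = -4 + (-109 - 1/(1719 + 824)) = -4 + (-109 - 1/2543) = -4 - 277188/2543 = -287360/2543 ≈ -113.00)
r = 9 (r = (4 - 4) + 9 = 0 + 9 = 9)
U*r = -287360/2543*9 = -2586240/2543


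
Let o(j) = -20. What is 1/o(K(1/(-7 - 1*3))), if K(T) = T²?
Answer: -1/20 ≈ -0.050000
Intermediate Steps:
1/o(K(1/(-7 - 1*3))) = 1/(-20) = -1/20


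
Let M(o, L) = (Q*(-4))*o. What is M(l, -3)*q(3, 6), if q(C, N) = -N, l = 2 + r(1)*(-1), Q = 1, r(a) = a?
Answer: 24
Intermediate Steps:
l = 1 (l = 2 + 1*(-1) = 2 - 1 = 1)
M(o, L) = -4*o (M(o, L) = (1*(-4))*o = -4*o)
M(l, -3)*q(3, 6) = (-4*1)*(-1*6) = -4*(-6) = 24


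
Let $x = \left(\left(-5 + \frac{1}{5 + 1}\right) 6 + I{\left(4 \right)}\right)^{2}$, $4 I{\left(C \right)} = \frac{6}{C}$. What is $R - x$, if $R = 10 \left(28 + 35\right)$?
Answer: $- \frac{12121}{64} \approx -189.39$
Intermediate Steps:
$I{\left(C \right)} = \frac{3}{2 C}$ ($I{\left(C \right)} = \frac{6 \frac{1}{C}}{4} = \frac{3}{2 C}$)
$x = \frac{52441}{64}$ ($x = \left(\left(-5 + \frac{1}{5 + 1}\right) 6 + \frac{3}{2 \cdot 4}\right)^{2} = \left(\left(-5 + \frac{1}{6}\right) 6 + \frac{3}{2} \cdot \frac{1}{4}\right)^{2} = \left(\left(-5 + \frac{1}{6}\right) 6 + \frac{3}{8}\right)^{2} = \left(\left(- \frac{29}{6}\right) 6 + \frac{3}{8}\right)^{2} = \left(-29 + \frac{3}{8}\right)^{2} = \left(- \frac{229}{8}\right)^{2} = \frac{52441}{64} \approx 819.39$)
$R = 630$ ($R = 10 \cdot 63 = 630$)
$R - x = 630 - \frac{52441}{64} = - \frac{12121}{64}$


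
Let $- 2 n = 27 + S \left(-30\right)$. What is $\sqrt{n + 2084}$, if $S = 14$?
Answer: $\frac{\sqrt{9122}}{2} \approx 47.755$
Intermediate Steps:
$n = \frac{393}{2}$ ($n = - \frac{27 + 14 \left(-30\right)}{2} = - \frac{27 - 420}{2} = \left(- \frac{1}{2}\right) \left(-393\right) = \frac{393}{2} \approx 196.5$)
$\sqrt{n + 2084} = \sqrt{\frac{393}{2} + 2084} = \sqrt{\frac{4561}{2}} = \frac{\sqrt{9122}}{2}$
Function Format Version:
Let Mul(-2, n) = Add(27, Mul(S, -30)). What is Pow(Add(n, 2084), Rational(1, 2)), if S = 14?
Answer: Mul(Rational(1, 2), Pow(9122, Rational(1, 2))) ≈ 47.755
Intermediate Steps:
n = Rational(393, 2) (n = Mul(Rational(-1, 2), Add(27, Mul(14, -30))) = Mul(Rational(-1, 2), Add(27, -420)) = Mul(Rational(-1, 2), -393) = Rational(393, 2) ≈ 196.50)
Pow(Add(n, 2084), Rational(1, 2)) = Pow(Add(Rational(393, 2), 2084), Rational(1, 2)) = Pow(Rational(4561, 2), Rational(1, 2)) = Mul(Rational(1, 2), Pow(9122, Rational(1, 2)))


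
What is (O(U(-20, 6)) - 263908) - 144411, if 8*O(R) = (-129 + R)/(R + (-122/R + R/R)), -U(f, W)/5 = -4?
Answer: -243358669/596 ≈ -4.0832e+5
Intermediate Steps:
U(f, W) = 20 (U(f, W) = -5*(-4) = 20)
O(R) = (-129 + R)/(8*(1 + R - 122/R)) (O(R) = ((-129 + R)/(R + (-122/R + R/R)))/8 = ((-129 + R)/(R + (-122/R + 1)))/8 = ((-129 + R)/(R + (1 - 122/R)))/8 = ((-129 + R)/(1 + R - 122/R))/8 = (-129 + R)/(8*(1 + R - 122/R)))
(O(U(-20, 6)) - 263908) - 144411 = ((⅛)*20*(-129 + 20)/(-122 + 20 + 20²) - 263908) - 144411 = ((⅛)*20*(-109)/(-122 + 20 + 400) - 263908) - 144411 = ((⅛)*20*(-109)/298 - 263908) - 144411 = ((⅛)*20*(1/298)*(-109) - 263908) - 144411 = (-545/596 - 263908) - 144411 = -157289713/596 - 144411 = -243358669/596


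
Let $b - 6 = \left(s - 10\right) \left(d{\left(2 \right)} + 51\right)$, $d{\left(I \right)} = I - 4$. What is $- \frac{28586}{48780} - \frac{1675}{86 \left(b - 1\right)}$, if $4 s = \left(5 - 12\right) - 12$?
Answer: $- \frac{186978581}{334557630} \approx -0.55888$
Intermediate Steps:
$d{\left(I \right)} = -4 + I$ ($d{\left(I \right)} = I - 4 = -4 + I$)
$s = - \frac{19}{4}$ ($s = \frac{\left(5 - 12\right) - 12}{4} = \frac{-7 - 12}{4} = \frac{1}{4} \left(-19\right) = - \frac{19}{4} \approx -4.75$)
$b = - \frac{2867}{4}$ ($b = 6 + \left(- \frac{19}{4} - 10\right) \left(\left(-4 + 2\right) + 51\right) = 6 - \frac{59 \left(-2 + 51\right)}{4} = 6 - \frac{2891}{4} = - \frac{2867}{4} \approx -716.75$)
$- \frac{28586}{48780} - \frac{1675}{86 \left(b - 1\right)} = - \frac{28586}{48780} - \frac{1675}{86 \left(- \frac{2867}{4} - 1\right)} = \left(-28586\right) \frac{1}{48780} - \frac{1675}{86 \left(- \frac{2871}{4}\right)} = - \frac{14293}{24390} - \frac{1675}{- \frac{123453}{2}} = - \frac{14293}{24390} - - \frac{3350}{123453} = - \frac{14293}{24390} + \frac{3350}{123453} = - \frac{186978581}{334557630}$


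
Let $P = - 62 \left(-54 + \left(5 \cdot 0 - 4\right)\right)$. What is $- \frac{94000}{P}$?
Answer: $- \frac{23500}{899} \approx -26.14$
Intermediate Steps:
$P = 3596$ ($P = - 62 \left(-54 + \left(0 - 4\right)\right) = - 62 \left(-54 - 4\right) = \left(-62\right) \left(-58\right) = 3596$)
$- \frac{94000}{P} = - \frac{94000}{3596} = \left(-94000\right) \frac{1}{3596} = - \frac{23500}{899}$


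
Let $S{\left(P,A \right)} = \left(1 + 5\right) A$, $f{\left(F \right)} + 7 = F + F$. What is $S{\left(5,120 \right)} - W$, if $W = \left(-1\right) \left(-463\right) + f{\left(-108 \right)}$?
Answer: $480$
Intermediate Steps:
$f{\left(F \right)} = -7 + 2 F$ ($f{\left(F \right)} = -7 + \left(F + F\right) = -7 + 2 F$)
$S{\left(P,A \right)} = 6 A$
$W = 240$ ($W = \left(-1\right) \left(-463\right) + \left(-7 + 2 \left(-108\right)\right) = 463 - 223 = 240$)
$S{\left(5,120 \right)} - W = 6 \cdot 120 - 240 = 720 - 240 = 480$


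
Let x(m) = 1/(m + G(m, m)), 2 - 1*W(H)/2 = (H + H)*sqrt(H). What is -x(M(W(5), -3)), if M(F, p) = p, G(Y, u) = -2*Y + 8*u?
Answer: 1/21 ≈ 0.047619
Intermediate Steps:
W(H) = 4 - 4*H**(3/2) (W(H) = 4 - 2*(H + H)*sqrt(H) = 4 - 2*2*H*sqrt(H) = 4 - 4*H**(3/2))
x(m) = 1/(7*m) (x(m) = 1/(m + (-2*m + 8*m)) = 1/(m + 6*m) = 1/(7*m))
-x(M(W(5), -3)) = -1/(7*(-3)) = -(-1)/(7*3) = -1*(-1/21) = 1/21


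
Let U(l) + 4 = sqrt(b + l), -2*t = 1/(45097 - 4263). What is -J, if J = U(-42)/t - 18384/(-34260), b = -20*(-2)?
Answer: -932650092/2855 + 81668*I*sqrt(2) ≈ -3.2667e+5 + 1.155e+5*I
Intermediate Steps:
t = -1/81668 (t = -1/(2*(45097 - 4263)) = -1/2/40834 = -1/2*1/40834 = -1/81668 ≈ -1.2245e-5)
b = 40
U(l) = -4 + sqrt(40 + l)
J = 932650092/2855 - 81668*I*sqrt(2) (J = (-4 + sqrt(40 - 42))/(-1/81668) - 18384/(-34260) = (-4 + sqrt(-2))*(-81668) - 18384*(-1/34260) = (-4 + I*sqrt(2))*(-81668) + 1532/2855 = (326672 - 81668*I*sqrt(2)) + 1532/2855 = 932650092/2855 - 81668*I*sqrt(2) ≈ 3.2667e+5 - 1.155e+5*I)
-J = -(932650092/2855 - 81668*I*sqrt(2)) = -932650092/2855 + 81668*I*sqrt(2)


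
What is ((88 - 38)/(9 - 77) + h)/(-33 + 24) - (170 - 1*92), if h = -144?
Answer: -18947/306 ≈ -61.918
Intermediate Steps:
((88 - 38)/(9 - 77) + h)/(-33 + 24) - (170 - 1*92) = ((88 - 38)/(9 - 77) - 144)/(-33 + 24) - (170 - 1*92) = (50/(-68) - 144)/(-9) - (170 - 92) = (50*(-1/68) - 144)*(-⅑) - 1*78 = (-25/34 - 144)*(-⅑) - 78 = -4921/34*(-⅑) - 78 = 4921/306 - 78 = -18947/306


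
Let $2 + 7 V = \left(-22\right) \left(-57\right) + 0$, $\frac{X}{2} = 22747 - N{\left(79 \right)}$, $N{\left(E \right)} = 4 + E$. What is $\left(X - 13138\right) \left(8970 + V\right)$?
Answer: $\frac{2061511980}{7} \approx 2.945 \cdot 10^{8}$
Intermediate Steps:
$X = 45328$ ($X = 2 \left(22747 - \left(4 + 79\right)\right) = 2 \left(22747 - 83\right) = 2 \cdot 22664 = 45328$)
$V = \frac{1252}{7}$ ($V = - \frac{2}{7} + \frac{\left(-22\right) \left(-57\right) + 0}{7} = - \frac{2}{7} + \frac{1254 + 0}{7} = - \frac{2}{7} + \frac{1}{7} \cdot 1254 = - \frac{2}{7} + \frac{1254}{7} = \frac{1252}{7} \approx 178.86$)
$\left(X - 13138\right) \left(8970 + V\right) = \left(45328 - 13138\right) \left(8970 + \frac{1252}{7}\right) = 32190 \cdot \frac{64042}{7} = \frac{2061511980}{7}$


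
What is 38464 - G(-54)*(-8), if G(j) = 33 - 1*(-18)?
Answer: 38872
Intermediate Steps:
G(j) = 51 (G(j) = 33 + 18 = 51)
38464 - G(-54)*(-8) = 38464 - 51*(-8) = 38464 - 1*(-408) = 38464 + 408 = 38872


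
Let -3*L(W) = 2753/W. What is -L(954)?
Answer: 2753/2862 ≈ 0.96192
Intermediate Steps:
L(W) = -2753/(3*W)
-L(954) = -(-2753)/(3*954) = -1*(-2753/2862) = 2753/2862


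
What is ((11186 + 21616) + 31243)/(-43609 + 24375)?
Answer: -64045/19234 ≈ -3.3298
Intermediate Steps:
((11186 + 21616) + 31243)/(-43609 + 24375) = (32802 + 31243)/(-19234) = 64045*(-1/19234) = -64045/19234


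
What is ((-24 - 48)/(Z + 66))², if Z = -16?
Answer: 1296/625 ≈ 2.0736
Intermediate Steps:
((-24 - 48)/(Z + 66))² = ((-24 - 48)/(-16 + 66))² = (-72/50)² = (-72*1/50)² = (-36/25)² = 1296/625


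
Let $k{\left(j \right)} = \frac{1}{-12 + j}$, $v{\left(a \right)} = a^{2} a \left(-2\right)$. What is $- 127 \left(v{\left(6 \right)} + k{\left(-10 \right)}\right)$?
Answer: $\frac{1207135}{22} \approx 54870.0$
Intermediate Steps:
$v{\left(a \right)} = - 2 a^{3}$ ($v{\left(a \right)} = a^{3} \left(-2\right) = - 2 a^{3}$)
$- 127 \left(v{\left(6 \right)} + k{\left(-10 \right)}\right) = - 127 \left(- 2 \cdot 6^{3} + \frac{1}{-12 - 10}\right) = - 127 \left(\left(-2\right) 216 + \frac{1}{-22}\right) = - 127 \left(-432 - \frac{1}{22}\right) = \left(-127\right) \left(- \frac{9505}{22}\right) = \frac{1207135}{22}$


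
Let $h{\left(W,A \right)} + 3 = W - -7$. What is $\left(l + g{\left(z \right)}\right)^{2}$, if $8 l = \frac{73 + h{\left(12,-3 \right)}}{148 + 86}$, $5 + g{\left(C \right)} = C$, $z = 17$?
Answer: $\frac{508637809}{3504384} \approx 145.14$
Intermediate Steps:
$h{\left(W,A \right)} = 4 + W$ ($h{\left(W,A \right)} = -3 + \left(W - -7\right) = -3 + \left(W + 7\right) = -3 + \left(7 + W\right) = 4 + W$)
$g{\left(C \right)} = -5 + C$
$l = \frac{89}{1872}$ ($l = \frac{\left(73 + \left(4 + 12\right)\right) \frac{1}{148 + 86}}{8} = \frac{\left(73 + 16\right) \frac{1}{234}}{8} = \frac{89 \cdot \frac{1}{234}}{8} = \frac{1}{8} \cdot \frac{89}{234} = \frac{89}{1872} \approx 0.047543$)
$\left(l + g{\left(z \right)}\right)^{2} = \left(\frac{89}{1872} + \left(-5 + 17\right)\right)^{2} = \left(\frac{89}{1872} + 12\right)^{2} = \left(\frac{22553}{1872}\right)^{2} = \frac{508637809}{3504384}$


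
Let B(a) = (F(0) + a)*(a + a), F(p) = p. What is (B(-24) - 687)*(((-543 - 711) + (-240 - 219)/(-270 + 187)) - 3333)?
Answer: -176821830/83 ≈ -2.1304e+6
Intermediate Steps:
B(a) = 2*a² (B(a) = (0 + a)*(a + a) = a*(2*a) = 2*a²)
(B(-24) - 687)*(((-543 - 711) + (-240 - 219)/(-270 + 187)) - 3333) = (2*(-24)² - 687)*(((-543 - 711) + (-240 - 219)/(-270 + 187)) - 3333) = (2*576 - 687)*((-1254 - 459/(-83)) - 3333) = (1152 - 687)*((-1254 - 459*(-1/83)) - 3333) = 465*((-1254 + 459/83) - 3333) = 465*(-103623/83 - 3333) = 465*(-380262/83) = -176821830/83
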